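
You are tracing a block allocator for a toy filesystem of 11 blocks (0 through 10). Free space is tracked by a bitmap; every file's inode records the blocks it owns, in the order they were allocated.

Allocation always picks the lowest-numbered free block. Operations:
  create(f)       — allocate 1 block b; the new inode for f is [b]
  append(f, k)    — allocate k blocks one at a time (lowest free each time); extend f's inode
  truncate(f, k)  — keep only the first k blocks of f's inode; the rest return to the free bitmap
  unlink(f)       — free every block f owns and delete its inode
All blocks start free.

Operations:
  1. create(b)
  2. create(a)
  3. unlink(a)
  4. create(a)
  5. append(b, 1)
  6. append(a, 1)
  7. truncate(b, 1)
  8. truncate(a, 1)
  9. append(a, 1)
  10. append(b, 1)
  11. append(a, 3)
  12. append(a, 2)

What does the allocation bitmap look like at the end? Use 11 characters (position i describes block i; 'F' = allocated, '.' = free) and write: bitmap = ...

[1] create(b) — b=0 (map F..........)
[2] create(a) — a=1 b=0 (map FF.........)
[3] unlink(a) — b=0 (map F..........)
[4] create(a) — a=1 b=0 (map FF.........)
[5] append(b, 1) — a=1 b=0,2 (map FFF........)
[6] append(a, 1) — a=1,3 b=0,2 (map FFFF.......)
[7] truncate(b, 1) — a=1,3 b=0 (map FF.F.......)
[8] truncate(a, 1) — a=1 b=0 (map FF.........)
[9] append(a, 1) — a=1,2 b=0 (map FFF........)
[10] append(b, 1) — a=1,2 b=0,3 (map FFFF.......)
[11] append(a, 3) — a=1,2,4,5,6 b=0,3 (map FFFFFFF....)
[12] append(a, 2) — a=1,2,4,5,6,7,8 b=0,3 (map FFFFFFFFF..)

bitmap = FFFFFFFFF..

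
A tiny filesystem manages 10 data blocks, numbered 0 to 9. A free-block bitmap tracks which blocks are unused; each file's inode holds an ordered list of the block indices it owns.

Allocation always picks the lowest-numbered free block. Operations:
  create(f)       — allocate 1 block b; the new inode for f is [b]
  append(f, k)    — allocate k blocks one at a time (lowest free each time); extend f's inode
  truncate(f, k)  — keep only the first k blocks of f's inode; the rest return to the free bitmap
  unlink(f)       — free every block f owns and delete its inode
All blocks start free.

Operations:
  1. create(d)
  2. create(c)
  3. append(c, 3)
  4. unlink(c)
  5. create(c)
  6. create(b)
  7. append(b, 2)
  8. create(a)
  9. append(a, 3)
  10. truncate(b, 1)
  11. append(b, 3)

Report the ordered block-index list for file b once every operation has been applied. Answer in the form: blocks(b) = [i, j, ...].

create(d): bitmap=F......... | d=[0]
create(c): bitmap=FF........ | c=[1] d=[0]
append(c, 3): bitmap=FFFFF..... | c=[1, 2, 3, 4] d=[0]
unlink(c): bitmap=F......... | d=[0]
create(c): bitmap=FF........ | c=[1] d=[0]
create(b): bitmap=FFF....... | b=[2] c=[1] d=[0]
append(b, 2): bitmap=FFFFF..... | b=[2, 3, 4] c=[1] d=[0]
create(a): bitmap=FFFFFF.... | a=[5] b=[2, 3, 4] c=[1] d=[0]
append(a, 3): bitmap=FFFFFFFFF. | a=[5, 6, 7, 8] b=[2, 3, 4] c=[1] d=[0]
truncate(b, 1): bitmap=FFF..FFFF. | a=[5, 6, 7, 8] b=[2] c=[1] d=[0]
append(b, 3): bitmap=FFFFFFFFFF | a=[5, 6, 7, 8] b=[2, 3, 4, 9] c=[1] d=[0]

blocks(b) = [2, 3, 4, 9]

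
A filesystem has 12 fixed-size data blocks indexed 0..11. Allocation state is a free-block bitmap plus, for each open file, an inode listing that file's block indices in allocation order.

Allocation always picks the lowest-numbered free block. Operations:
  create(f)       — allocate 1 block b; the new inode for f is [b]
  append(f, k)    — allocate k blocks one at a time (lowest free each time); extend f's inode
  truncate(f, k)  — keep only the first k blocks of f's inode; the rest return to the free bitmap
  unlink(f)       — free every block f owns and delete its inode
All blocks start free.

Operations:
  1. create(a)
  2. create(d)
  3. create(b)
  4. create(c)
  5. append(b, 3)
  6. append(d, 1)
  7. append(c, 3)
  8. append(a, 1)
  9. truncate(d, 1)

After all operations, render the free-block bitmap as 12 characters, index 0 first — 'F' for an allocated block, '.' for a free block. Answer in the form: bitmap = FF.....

bitmap = FFFFFFF.FFFF

after create(a) → a:[0]  free=[F...........]
after create(d) → a:[0], d:[1]  free=[FF..........]
after create(b) → a:[0], b:[2], d:[1]  free=[FFF.........]
after create(c) → a:[0], b:[2], c:[3], d:[1]  free=[FFFF........]
after append(b, 3) → a:[0], b:[2, 4, 5, 6], c:[3], d:[1]  free=[FFFFFFF.....]
after append(d, 1) → a:[0], b:[2, 4, 5, 6], c:[3], d:[1, 7]  free=[FFFFFFFF....]
after append(c, 3) → a:[0], b:[2, 4, 5, 6], c:[3, 8, 9, 10], d:[1, 7]  free=[FFFFFFFFFFF.]
after append(a, 1) → a:[0, 11], b:[2, 4, 5, 6], c:[3, 8, 9, 10], d:[1, 7]  free=[FFFFFFFFFFFF]
after truncate(d, 1) → a:[0, 11], b:[2, 4, 5, 6], c:[3, 8, 9, 10], d:[1]  free=[FFFFFFF.FFFF]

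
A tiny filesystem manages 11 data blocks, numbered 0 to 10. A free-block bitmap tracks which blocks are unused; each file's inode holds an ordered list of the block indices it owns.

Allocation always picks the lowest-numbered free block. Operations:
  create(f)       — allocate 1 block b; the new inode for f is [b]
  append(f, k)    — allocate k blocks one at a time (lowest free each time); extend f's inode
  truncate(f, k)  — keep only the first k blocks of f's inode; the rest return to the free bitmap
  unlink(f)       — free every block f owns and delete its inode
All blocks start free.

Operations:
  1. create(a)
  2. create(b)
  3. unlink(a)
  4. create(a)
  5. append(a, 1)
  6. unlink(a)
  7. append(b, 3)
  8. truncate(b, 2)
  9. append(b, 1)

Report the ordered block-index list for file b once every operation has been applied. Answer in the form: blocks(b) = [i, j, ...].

after create(a) → a:[0]  free=[F..........]
after create(b) → a:[0], b:[1]  free=[FF.........]
after unlink(a) → b:[1]  free=[.F.........]
after create(a) → a:[0], b:[1]  free=[FF.........]
after append(a, 1) → a:[0, 2], b:[1]  free=[FFF........]
after unlink(a) → b:[1]  free=[.F.........]
after append(b, 3) → b:[1, 0, 2, 3]  free=[FFFF.......]
after truncate(b, 2) → b:[1, 0]  free=[FF.........]
after append(b, 1) → b:[1, 0, 2]  free=[FFF........]

blocks(b) = [1, 0, 2]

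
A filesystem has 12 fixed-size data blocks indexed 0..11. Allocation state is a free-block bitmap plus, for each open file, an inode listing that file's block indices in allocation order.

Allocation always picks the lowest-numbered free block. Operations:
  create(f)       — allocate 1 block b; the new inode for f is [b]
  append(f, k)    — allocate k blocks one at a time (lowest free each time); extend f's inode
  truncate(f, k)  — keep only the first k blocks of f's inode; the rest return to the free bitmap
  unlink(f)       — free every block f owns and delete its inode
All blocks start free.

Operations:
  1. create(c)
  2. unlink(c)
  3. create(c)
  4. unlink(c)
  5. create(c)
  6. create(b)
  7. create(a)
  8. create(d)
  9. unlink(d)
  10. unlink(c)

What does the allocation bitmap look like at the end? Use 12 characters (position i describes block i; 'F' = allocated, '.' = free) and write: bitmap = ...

bitmap = .FF.........

[1] create(c) — c=0 (map F...........)
[2] unlink(c) —  (map ............)
[3] create(c) — c=0 (map F...........)
[4] unlink(c) —  (map ............)
[5] create(c) — c=0 (map F...........)
[6] create(b) — b=1 c=0 (map FF..........)
[7] create(a) — a=2 b=1 c=0 (map FFF.........)
[8] create(d) — a=2 b=1 c=0 d=3 (map FFFF........)
[9] unlink(d) — a=2 b=1 c=0 (map FFF.........)
[10] unlink(c) — a=2 b=1 (map .FF.........)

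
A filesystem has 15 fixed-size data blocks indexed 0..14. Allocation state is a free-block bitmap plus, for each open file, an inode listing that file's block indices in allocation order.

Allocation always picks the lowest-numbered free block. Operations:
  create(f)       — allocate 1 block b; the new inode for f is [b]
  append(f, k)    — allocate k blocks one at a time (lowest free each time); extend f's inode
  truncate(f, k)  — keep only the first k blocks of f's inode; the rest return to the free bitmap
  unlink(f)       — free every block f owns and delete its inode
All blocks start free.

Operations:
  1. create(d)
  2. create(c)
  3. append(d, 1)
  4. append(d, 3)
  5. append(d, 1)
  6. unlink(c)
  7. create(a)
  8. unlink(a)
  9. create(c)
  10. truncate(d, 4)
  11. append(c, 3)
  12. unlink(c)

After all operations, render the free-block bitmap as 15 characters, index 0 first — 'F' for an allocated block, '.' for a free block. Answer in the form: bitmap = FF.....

create(d): bitmap=F.............. | d=[0]
create(c): bitmap=FF............. | c=[1] d=[0]
append(d, 1): bitmap=FFF............ | c=[1] d=[0, 2]
append(d, 3): bitmap=FFFFFF......... | c=[1] d=[0, 2, 3, 4, 5]
append(d, 1): bitmap=FFFFFFF........ | c=[1] d=[0, 2, 3, 4, 5, 6]
unlink(c): bitmap=F.FFFFF........ | d=[0, 2, 3, 4, 5, 6]
create(a): bitmap=FFFFFFF........ | a=[1] d=[0, 2, 3, 4, 5, 6]
unlink(a): bitmap=F.FFFFF........ | d=[0, 2, 3, 4, 5, 6]
create(c): bitmap=FFFFFFF........ | c=[1] d=[0, 2, 3, 4, 5, 6]
truncate(d, 4): bitmap=FFFFF.......... | c=[1] d=[0, 2, 3, 4]
append(c, 3): bitmap=FFFFFFFF....... | c=[1, 5, 6, 7] d=[0, 2, 3, 4]
unlink(c): bitmap=F.FFF.......... | d=[0, 2, 3, 4]

bitmap = F.FFF..........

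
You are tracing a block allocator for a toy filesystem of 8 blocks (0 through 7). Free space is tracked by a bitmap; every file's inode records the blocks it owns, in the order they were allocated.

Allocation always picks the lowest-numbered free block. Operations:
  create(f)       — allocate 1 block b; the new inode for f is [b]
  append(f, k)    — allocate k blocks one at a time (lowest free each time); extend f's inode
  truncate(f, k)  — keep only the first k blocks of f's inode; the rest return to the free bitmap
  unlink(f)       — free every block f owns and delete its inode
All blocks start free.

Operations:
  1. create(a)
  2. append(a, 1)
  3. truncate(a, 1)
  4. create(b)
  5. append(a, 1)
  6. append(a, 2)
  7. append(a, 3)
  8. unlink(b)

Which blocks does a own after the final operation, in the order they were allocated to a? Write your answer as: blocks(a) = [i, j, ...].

create(a): bitmap=F....... | a=[0]
append(a, 1): bitmap=FF...... | a=[0, 1]
truncate(a, 1): bitmap=F....... | a=[0]
create(b): bitmap=FF...... | a=[0] b=[1]
append(a, 1): bitmap=FFF..... | a=[0, 2] b=[1]
append(a, 2): bitmap=FFFFF... | a=[0, 2, 3, 4] b=[1]
append(a, 3): bitmap=FFFFFFFF | a=[0, 2, 3, 4, 5, 6, 7] b=[1]
unlink(b): bitmap=F.FFFFFF | a=[0, 2, 3, 4, 5, 6, 7]

blocks(a) = [0, 2, 3, 4, 5, 6, 7]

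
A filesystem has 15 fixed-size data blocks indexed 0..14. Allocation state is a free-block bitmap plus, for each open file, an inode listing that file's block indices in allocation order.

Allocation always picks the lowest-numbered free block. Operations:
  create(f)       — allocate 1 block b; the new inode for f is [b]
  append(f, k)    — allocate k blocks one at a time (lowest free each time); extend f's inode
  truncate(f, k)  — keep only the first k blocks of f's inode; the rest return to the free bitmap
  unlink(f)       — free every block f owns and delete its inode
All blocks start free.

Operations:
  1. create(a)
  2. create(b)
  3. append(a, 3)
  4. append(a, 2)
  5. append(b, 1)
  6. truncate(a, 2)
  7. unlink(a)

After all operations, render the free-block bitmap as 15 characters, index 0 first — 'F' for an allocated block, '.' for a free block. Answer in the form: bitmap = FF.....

  1. create(a)  ⇒  F..............  {a→[0]}
  2. create(b)  ⇒  FF.............  {a→[0]; b→[1]}
  3. append(a, 3)  ⇒  FFFFF..........  {a→[0, 2, 3, 4]; b→[1]}
  4. append(a, 2)  ⇒  FFFFFFF........  {a→[0, 2, 3, 4, 5, 6]; b→[1]}
  5. append(b, 1)  ⇒  FFFFFFFF.......  {a→[0, 2, 3, 4, 5, 6]; b→[1, 7]}
  6. truncate(a, 2)  ⇒  FFF....F.......  {a→[0, 2]; b→[1, 7]}
  7. unlink(a)  ⇒  .F.....F.......  {b→[1, 7]}

bitmap = .F.....F.......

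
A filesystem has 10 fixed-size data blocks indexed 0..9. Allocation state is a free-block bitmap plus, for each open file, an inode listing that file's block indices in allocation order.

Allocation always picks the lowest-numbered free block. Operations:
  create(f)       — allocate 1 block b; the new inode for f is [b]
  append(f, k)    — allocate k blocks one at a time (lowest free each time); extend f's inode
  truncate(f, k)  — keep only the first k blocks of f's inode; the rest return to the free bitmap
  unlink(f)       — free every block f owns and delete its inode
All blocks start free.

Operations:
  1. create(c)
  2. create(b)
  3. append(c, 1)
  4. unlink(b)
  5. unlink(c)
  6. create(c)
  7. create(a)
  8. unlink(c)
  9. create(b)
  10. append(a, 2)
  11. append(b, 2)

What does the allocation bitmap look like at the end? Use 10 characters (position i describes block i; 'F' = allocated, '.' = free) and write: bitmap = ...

create(c): bitmap=F......... | c=[0]
create(b): bitmap=FF........ | b=[1] c=[0]
append(c, 1): bitmap=FFF....... | b=[1] c=[0, 2]
unlink(b): bitmap=F.F....... | c=[0, 2]
unlink(c): bitmap=.......... | 
create(c): bitmap=F......... | c=[0]
create(a): bitmap=FF........ | a=[1] c=[0]
unlink(c): bitmap=.F........ | a=[1]
create(b): bitmap=FF........ | a=[1] b=[0]
append(a, 2): bitmap=FFFF...... | a=[1, 2, 3] b=[0]
append(b, 2): bitmap=FFFFFF.... | a=[1, 2, 3] b=[0, 4, 5]

bitmap = FFFFFF....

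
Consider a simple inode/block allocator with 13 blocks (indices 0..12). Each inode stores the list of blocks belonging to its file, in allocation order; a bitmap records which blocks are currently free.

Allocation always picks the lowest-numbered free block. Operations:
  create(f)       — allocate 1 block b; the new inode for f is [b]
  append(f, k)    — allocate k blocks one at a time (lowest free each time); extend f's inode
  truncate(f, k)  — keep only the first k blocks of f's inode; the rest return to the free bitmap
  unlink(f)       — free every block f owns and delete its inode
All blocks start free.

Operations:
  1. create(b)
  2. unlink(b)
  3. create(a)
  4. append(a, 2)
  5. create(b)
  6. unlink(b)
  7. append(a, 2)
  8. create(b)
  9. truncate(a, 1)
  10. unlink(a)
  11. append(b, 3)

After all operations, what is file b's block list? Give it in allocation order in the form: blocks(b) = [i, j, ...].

after create(b) → b:[0]  free=[F............]
after unlink(b) →   free=[.............]
after create(a) → a:[0]  free=[F............]
after append(a, 2) → a:[0, 1, 2]  free=[FFF..........]
after create(b) → a:[0, 1, 2], b:[3]  free=[FFFF.........]
after unlink(b) → a:[0, 1, 2]  free=[FFF..........]
after append(a, 2) → a:[0, 1, 2, 3, 4]  free=[FFFFF........]
after create(b) → a:[0, 1, 2, 3, 4], b:[5]  free=[FFFFFF.......]
after truncate(a, 1) → a:[0], b:[5]  free=[F....F.......]
after unlink(a) → b:[5]  free=[.....F.......]
after append(b, 3) → b:[5, 0, 1, 2]  free=[FFF..F.......]

blocks(b) = [5, 0, 1, 2]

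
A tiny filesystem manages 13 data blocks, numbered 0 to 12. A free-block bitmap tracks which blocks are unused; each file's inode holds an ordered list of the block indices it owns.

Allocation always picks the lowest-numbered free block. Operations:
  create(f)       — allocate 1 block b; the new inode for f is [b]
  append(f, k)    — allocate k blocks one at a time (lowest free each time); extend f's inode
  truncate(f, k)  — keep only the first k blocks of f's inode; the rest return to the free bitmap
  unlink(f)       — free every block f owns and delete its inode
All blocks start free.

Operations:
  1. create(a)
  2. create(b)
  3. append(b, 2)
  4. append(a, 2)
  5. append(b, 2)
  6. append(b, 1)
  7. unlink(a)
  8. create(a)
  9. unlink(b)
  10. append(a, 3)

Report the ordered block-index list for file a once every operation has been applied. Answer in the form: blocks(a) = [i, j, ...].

[1] create(a) — a=0 (map F............)
[2] create(b) — a=0 b=1 (map FF...........)
[3] append(b, 2) — a=0 b=1,2,3 (map FFFF.........)
[4] append(a, 2) — a=0,4,5 b=1,2,3 (map FFFFFF.......)
[5] append(b, 2) — a=0,4,5 b=1,2,3,6,7 (map FFFFFFFF.....)
[6] append(b, 1) — a=0,4,5 b=1,2,3,6,7,8 (map FFFFFFFFF....)
[7] unlink(a) — b=1,2,3,6,7,8 (map .FFF..FFF....)
[8] create(a) — a=0 b=1,2,3,6,7,8 (map FFFF..FFF....)
[9] unlink(b) — a=0 (map F............)
[10] append(a, 3) — a=0,1,2,3 (map FFFF.........)

blocks(a) = [0, 1, 2, 3]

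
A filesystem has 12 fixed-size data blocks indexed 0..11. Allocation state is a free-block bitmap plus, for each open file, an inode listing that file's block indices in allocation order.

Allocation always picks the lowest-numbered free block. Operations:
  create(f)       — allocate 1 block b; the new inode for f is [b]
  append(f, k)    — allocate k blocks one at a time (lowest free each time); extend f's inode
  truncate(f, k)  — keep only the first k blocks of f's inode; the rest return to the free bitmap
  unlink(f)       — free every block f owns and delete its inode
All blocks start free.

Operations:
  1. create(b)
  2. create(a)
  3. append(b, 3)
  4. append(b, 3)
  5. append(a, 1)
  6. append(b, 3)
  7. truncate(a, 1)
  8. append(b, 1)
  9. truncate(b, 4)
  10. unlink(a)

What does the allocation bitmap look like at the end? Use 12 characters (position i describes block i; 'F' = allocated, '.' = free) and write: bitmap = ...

  1. create(b)  ⇒  F...........  {b→[0]}
  2. create(a)  ⇒  FF..........  {a→[1]; b→[0]}
  3. append(b, 3)  ⇒  FFFFF.......  {a→[1]; b→[0, 2, 3, 4]}
  4. append(b, 3)  ⇒  FFFFFFFF....  {a→[1]; b→[0, 2, 3, 4, 5, 6, 7]}
  5. append(a, 1)  ⇒  FFFFFFFFF...  {a→[1, 8]; b→[0, 2, 3, 4, 5, 6, 7]}
  6. append(b, 3)  ⇒  FFFFFFFFFFFF  {a→[1, 8]; b→[0, 2, 3, 4, 5, 6, 7, 9, 10, 11]}
  7. truncate(a, 1)  ⇒  FFFFFFFF.FFF  {a→[1]; b→[0, 2, 3, 4, 5, 6, 7, 9, 10, 11]}
  8. append(b, 1)  ⇒  FFFFFFFFFFFF  {a→[1]; b→[0, 2, 3, 4, 5, 6, 7, 9, 10, 11, 8]}
  9. truncate(b, 4)  ⇒  FFFFF.......  {a→[1]; b→[0, 2, 3, 4]}
  10. unlink(a)  ⇒  F.FFF.......  {b→[0, 2, 3, 4]}

bitmap = F.FFF.......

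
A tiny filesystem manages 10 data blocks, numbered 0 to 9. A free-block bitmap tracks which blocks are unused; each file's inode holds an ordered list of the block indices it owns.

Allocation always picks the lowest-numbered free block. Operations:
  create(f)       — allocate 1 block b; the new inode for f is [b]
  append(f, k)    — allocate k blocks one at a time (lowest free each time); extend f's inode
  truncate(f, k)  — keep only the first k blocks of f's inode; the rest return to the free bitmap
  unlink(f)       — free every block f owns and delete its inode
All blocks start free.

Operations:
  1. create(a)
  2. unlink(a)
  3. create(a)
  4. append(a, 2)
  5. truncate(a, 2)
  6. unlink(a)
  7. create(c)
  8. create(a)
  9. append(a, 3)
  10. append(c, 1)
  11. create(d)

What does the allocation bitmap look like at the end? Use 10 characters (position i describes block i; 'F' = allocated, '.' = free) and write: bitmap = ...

create(a): bitmap=F......... | a=[0]
unlink(a): bitmap=.......... | 
create(a): bitmap=F......... | a=[0]
append(a, 2): bitmap=FFF....... | a=[0, 1, 2]
truncate(a, 2): bitmap=FF........ | a=[0, 1]
unlink(a): bitmap=.......... | 
create(c): bitmap=F......... | c=[0]
create(a): bitmap=FF........ | a=[1] c=[0]
append(a, 3): bitmap=FFFFF..... | a=[1, 2, 3, 4] c=[0]
append(c, 1): bitmap=FFFFFF.... | a=[1, 2, 3, 4] c=[0, 5]
create(d): bitmap=FFFFFFF... | a=[1, 2, 3, 4] c=[0, 5] d=[6]

bitmap = FFFFFFF...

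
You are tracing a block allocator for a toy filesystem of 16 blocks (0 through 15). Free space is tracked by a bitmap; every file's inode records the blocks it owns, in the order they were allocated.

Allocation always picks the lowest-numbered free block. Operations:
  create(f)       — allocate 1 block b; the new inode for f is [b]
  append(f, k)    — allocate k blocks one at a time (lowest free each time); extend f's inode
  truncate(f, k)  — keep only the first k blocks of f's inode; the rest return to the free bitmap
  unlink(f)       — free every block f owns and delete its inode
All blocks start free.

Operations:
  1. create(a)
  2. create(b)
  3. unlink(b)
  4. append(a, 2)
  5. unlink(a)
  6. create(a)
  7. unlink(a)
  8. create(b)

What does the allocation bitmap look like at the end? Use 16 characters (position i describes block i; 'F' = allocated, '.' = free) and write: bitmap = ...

create(a): bitmap=F............... | a=[0]
create(b): bitmap=FF.............. | a=[0] b=[1]
unlink(b): bitmap=F............... | a=[0]
append(a, 2): bitmap=FFF............. | a=[0, 1, 2]
unlink(a): bitmap=................ | 
create(a): bitmap=F............... | a=[0]
unlink(a): bitmap=................ | 
create(b): bitmap=F............... | b=[0]

bitmap = F...............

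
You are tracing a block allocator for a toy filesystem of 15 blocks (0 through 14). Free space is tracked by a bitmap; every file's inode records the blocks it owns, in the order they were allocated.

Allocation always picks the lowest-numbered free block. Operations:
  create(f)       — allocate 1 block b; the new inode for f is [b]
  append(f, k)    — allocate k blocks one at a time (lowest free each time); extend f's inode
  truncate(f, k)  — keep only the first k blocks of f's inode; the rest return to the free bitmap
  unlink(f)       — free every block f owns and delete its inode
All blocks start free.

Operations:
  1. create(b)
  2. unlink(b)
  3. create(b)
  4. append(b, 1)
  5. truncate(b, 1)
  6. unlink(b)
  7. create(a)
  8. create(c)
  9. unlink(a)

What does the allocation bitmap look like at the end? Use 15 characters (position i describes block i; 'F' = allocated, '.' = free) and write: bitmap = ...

after create(b) → b:[0]  free=[F..............]
after unlink(b) →   free=[...............]
after create(b) → b:[0]  free=[F..............]
after append(b, 1) → b:[0, 1]  free=[FF.............]
after truncate(b, 1) → b:[0]  free=[F..............]
after unlink(b) →   free=[...............]
after create(a) → a:[0]  free=[F..............]
after create(c) → a:[0], c:[1]  free=[FF.............]
after unlink(a) → c:[1]  free=[.F.............]

bitmap = .F.............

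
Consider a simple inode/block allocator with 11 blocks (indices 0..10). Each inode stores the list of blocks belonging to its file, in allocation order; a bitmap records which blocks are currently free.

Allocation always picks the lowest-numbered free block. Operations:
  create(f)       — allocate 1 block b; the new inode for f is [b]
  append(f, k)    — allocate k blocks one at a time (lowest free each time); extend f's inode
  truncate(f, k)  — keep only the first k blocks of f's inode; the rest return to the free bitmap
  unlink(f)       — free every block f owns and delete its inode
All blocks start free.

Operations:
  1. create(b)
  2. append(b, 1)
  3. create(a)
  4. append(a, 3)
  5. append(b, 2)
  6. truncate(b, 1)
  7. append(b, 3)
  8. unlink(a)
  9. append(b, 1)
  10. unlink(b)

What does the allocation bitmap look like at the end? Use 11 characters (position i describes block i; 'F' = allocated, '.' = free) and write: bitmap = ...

bitmap = ...........

create(b): bitmap=F.......... | b=[0]
append(b, 1): bitmap=FF......... | b=[0, 1]
create(a): bitmap=FFF........ | a=[2] b=[0, 1]
append(a, 3): bitmap=FFFFFF..... | a=[2, 3, 4, 5] b=[0, 1]
append(b, 2): bitmap=FFFFFFFF... | a=[2, 3, 4, 5] b=[0, 1, 6, 7]
truncate(b, 1): bitmap=F.FFFF..... | a=[2, 3, 4, 5] b=[0]
append(b, 3): bitmap=FFFFFFFF... | a=[2, 3, 4, 5] b=[0, 1, 6, 7]
unlink(a): bitmap=FF....FF... | b=[0, 1, 6, 7]
append(b, 1): bitmap=FFF...FF... | b=[0, 1, 6, 7, 2]
unlink(b): bitmap=........... | 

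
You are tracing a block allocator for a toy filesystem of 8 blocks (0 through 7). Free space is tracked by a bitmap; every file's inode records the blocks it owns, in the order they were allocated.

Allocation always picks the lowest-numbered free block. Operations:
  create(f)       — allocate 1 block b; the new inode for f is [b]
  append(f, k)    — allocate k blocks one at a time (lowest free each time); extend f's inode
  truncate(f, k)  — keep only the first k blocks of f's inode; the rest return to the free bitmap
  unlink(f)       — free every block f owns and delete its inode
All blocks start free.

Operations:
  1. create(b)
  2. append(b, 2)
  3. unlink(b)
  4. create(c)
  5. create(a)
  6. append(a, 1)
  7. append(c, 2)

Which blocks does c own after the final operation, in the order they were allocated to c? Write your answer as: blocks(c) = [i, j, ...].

[1] create(b) — b=0 (map F.......)
[2] append(b, 2) — b=0,1,2 (map FFF.....)
[3] unlink(b) —  (map ........)
[4] create(c) — c=0 (map F.......)
[5] create(a) — a=1 c=0 (map FF......)
[6] append(a, 1) — a=1,2 c=0 (map FFF.....)
[7] append(c, 2) — a=1,2 c=0,3,4 (map FFFFF...)

blocks(c) = [0, 3, 4]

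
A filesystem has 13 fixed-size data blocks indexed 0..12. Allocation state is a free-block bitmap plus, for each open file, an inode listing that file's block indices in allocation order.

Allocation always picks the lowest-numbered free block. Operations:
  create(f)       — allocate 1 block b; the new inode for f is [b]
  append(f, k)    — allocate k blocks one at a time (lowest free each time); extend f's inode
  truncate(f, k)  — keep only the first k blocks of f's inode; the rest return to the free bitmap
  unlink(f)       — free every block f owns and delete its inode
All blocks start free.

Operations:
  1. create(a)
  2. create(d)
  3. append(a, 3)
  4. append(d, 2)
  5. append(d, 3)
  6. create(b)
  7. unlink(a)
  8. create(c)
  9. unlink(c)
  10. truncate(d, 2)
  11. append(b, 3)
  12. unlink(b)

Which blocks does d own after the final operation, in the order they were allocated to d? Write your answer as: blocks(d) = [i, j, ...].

blocks(d) = [1, 5]

  1. create(a)  ⇒  F............  {a→[0]}
  2. create(d)  ⇒  FF...........  {a→[0]; d→[1]}
  3. append(a, 3)  ⇒  FFFFF........  {a→[0, 2, 3, 4]; d→[1]}
  4. append(d, 2)  ⇒  FFFFFFF......  {a→[0, 2, 3, 4]; d→[1, 5, 6]}
  5. append(d, 3)  ⇒  FFFFFFFFFF...  {a→[0, 2, 3, 4]; d→[1, 5, 6, 7, 8, 9]}
  6. create(b)  ⇒  FFFFFFFFFFF..  {a→[0, 2, 3, 4]; b→[10]; d→[1, 5, 6, 7, 8, 9]}
  7. unlink(a)  ⇒  .F...FFFFFF..  {b→[10]; d→[1, 5, 6, 7, 8, 9]}
  8. create(c)  ⇒  FF...FFFFFF..  {b→[10]; c→[0]; d→[1, 5, 6, 7, 8, 9]}
  9. unlink(c)  ⇒  .F...FFFFFF..  {b→[10]; d→[1, 5, 6, 7, 8, 9]}
  10. truncate(d, 2)  ⇒  .F...F....F..  {b→[10]; d→[1, 5]}
  11. append(b, 3)  ⇒  FFFF.F....F..  {b→[10, 0, 2, 3]; d→[1, 5]}
  12. unlink(b)  ⇒  .F...F.......  {d→[1, 5]}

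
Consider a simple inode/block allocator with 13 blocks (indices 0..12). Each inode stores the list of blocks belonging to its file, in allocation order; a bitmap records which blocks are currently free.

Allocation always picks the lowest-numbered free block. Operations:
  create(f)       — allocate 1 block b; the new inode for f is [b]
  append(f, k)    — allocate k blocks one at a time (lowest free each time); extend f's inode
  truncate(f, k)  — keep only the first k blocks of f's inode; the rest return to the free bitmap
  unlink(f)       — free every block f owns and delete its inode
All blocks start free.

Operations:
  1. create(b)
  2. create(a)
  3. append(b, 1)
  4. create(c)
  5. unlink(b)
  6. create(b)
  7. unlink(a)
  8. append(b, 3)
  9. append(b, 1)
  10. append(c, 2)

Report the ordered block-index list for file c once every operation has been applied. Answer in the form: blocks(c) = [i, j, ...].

blocks(c) = [3, 6, 7]

create(b): bitmap=F............ | b=[0]
create(a): bitmap=FF........... | a=[1] b=[0]
append(b, 1): bitmap=FFF.......... | a=[1] b=[0, 2]
create(c): bitmap=FFFF......... | a=[1] b=[0, 2] c=[3]
unlink(b): bitmap=.F.F......... | a=[1] c=[3]
create(b): bitmap=FF.F......... | a=[1] b=[0] c=[3]
unlink(a): bitmap=F..F......... | b=[0] c=[3]
append(b, 3): bitmap=FFFFF........ | b=[0, 1, 2, 4] c=[3]
append(b, 1): bitmap=FFFFFF....... | b=[0, 1, 2, 4, 5] c=[3]
append(c, 2): bitmap=FFFFFFFF..... | b=[0, 1, 2, 4, 5] c=[3, 6, 7]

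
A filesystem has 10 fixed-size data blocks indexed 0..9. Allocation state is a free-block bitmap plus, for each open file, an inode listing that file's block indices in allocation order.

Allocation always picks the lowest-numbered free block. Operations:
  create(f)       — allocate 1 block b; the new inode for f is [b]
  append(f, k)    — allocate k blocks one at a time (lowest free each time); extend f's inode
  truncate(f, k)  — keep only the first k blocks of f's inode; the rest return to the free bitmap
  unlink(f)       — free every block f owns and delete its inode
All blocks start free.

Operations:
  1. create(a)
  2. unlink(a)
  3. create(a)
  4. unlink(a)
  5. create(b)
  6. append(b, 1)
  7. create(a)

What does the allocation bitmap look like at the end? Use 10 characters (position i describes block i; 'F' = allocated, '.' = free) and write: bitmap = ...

bitmap = FFF.......

after create(a) → a:[0]  free=[F.........]
after unlink(a) →   free=[..........]
after create(a) → a:[0]  free=[F.........]
after unlink(a) →   free=[..........]
after create(b) → b:[0]  free=[F.........]
after append(b, 1) → b:[0, 1]  free=[FF........]
after create(a) → a:[2], b:[0, 1]  free=[FFF.......]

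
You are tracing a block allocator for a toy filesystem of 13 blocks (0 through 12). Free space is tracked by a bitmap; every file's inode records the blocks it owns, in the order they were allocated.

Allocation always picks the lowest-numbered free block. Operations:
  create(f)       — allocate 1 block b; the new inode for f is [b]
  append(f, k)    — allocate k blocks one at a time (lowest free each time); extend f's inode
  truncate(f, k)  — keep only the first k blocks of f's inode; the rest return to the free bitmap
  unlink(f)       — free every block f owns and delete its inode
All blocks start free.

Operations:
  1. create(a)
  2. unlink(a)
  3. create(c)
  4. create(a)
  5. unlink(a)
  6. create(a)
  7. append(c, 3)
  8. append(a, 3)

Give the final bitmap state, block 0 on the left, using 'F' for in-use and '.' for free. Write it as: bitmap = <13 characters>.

bitmap = FFFFFFFF.....

[1] create(a) — a=0 (map F............)
[2] unlink(a) —  (map .............)
[3] create(c) — c=0 (map F............)
[4] create(a) — a=1 c=0 (map FF...........)
[5] unlink(a) — c=0 (map F............)
[6] create(a) — a=1 c=0 (map FF...........)
[7] append(c, 3) — a=1 c=0,2,3,4 (map FFFFF........)
[8] append(a, 3) — a=1,5,6,7 c=0,2,3,4 (map FFFFFFFF.....)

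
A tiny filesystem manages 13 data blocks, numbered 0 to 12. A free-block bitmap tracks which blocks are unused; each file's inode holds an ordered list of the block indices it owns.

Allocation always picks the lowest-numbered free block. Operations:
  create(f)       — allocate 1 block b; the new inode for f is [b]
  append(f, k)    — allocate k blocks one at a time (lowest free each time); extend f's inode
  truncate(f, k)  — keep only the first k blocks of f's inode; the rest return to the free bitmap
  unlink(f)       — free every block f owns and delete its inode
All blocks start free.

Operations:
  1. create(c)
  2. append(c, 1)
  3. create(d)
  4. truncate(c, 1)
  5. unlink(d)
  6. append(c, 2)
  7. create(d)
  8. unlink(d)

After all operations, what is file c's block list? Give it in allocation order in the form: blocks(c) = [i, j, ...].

blocks(c) = [0, 1, 2]

create(c): bitmap=F............ | c=[0]
append(c, 1): bitmap=FF........... | c=[0, 1]
create(d): bitmap=FFF.......... | c=[0, 1] d=[2]
truncate(c, 1): bitmap=F.F.......... | c=[0] d=[2]
unlink(d): bitmap=F............ | c=[0]
append(c, 2): bitmap=FFF.......... | c=[0, 1, 2]
create(d): bitmap=FFFF......... | c=[0, 1, 2] d=[3]
unlink(d): bitmap=FFF.......... | c=[0, 1, 2]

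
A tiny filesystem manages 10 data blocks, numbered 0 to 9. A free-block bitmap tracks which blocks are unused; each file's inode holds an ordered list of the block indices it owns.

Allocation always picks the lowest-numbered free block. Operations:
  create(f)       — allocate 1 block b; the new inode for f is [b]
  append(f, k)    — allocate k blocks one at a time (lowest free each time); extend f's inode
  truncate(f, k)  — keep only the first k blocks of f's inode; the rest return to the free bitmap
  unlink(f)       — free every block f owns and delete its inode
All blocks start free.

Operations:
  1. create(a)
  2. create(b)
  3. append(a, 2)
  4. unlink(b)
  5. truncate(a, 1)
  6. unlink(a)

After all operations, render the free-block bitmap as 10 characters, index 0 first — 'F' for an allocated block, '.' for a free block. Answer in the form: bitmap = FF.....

[1] create(a) — a=0 (map F.........)
[2] create(b) — a=0 b=1 (map FF........)
[3] append(a, 2) — a=0,2,3 b=1 (map FFFF......)
[4] unlink(b) — a=0,2,3 (map F.FF......)
[5] truncate(a, 1) — a=0 (map F.........)
[6] unlink(a) —  (map ..........)

bitmap = ..........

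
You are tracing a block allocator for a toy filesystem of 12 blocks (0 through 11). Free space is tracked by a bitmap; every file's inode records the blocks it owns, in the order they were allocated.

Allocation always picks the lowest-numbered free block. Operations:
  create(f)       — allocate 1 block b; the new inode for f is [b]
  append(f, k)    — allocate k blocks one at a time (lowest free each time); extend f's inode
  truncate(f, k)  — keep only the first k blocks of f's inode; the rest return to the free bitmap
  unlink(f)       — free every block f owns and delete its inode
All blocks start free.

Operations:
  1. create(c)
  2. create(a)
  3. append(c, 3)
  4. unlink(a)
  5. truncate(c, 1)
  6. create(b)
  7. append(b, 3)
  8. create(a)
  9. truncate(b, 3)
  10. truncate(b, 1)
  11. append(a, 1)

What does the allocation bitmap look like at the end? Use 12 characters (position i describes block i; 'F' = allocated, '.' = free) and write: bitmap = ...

bitmap = FFF..F......

after create(c) → c:[0]  free=[F...........]
after create(a) → a:[1], c:[0]  free=[FF..........]
after append(c, 3) → a:[1], c:[0, 2, 3, 4]  free=[FFFFF.......]
after unlink(a) → c:[0, 2, 3, 4]  free=[F.FFF.......]
after truncate(c, 1) → c:[0]  free=[F...........]
after create(b) → b:[1], c:[0]  free=[FF..........]
after append(b, 3) → b:[1, 2, 3, 4], c:[0]  free=[FFFFF.......]
after create(a) → a:[5], b:[1, 2, 3, 4], c:[0]  free=[FFFFFF......]
after truncate(b, 3) → a:[5], b:[1, 2, 3], c:[0]  free=[FFFF.F......]
after truncate(b, 1) → a:[5], b:[1], c:[0]  free=[FF...F......]
after append(a, 1) → a:[5, 2], b:[1], c:[0]  free=[FFF..F......]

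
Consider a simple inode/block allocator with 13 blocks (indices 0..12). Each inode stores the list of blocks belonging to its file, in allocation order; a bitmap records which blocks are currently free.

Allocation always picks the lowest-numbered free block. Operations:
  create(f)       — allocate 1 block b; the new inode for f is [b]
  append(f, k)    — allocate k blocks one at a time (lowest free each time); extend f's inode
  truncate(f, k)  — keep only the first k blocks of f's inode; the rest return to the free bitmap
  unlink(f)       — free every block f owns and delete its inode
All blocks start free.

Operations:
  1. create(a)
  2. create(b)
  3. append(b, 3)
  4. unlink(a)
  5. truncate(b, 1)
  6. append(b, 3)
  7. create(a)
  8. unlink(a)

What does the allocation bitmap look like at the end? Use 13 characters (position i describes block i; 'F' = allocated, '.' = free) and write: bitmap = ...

create(a): bitmap=F............ | a=[0]
create(b): bitmap=FF........... | a=[0] b=[1]
append(b, 3): bitmap=FFFFF........ | a=[0] b=[1, 2, 3, 4]
unlink(a): bitmap=.FFFF........ | b=[1, 2, 3, 4]
truncate(b, 1): bitmap=.F........... | b=[1]
append(b, 3): bitmap=FFFF......... | b=[1, 0, 2, 3]
create(a): bitmap=FFFFF........ | a=[4] b=[1, 0, 2, 3]
unlink(a): bitmap=FFFF......... | b=[1, 0, 2, 3]

bitmap = FFFF.........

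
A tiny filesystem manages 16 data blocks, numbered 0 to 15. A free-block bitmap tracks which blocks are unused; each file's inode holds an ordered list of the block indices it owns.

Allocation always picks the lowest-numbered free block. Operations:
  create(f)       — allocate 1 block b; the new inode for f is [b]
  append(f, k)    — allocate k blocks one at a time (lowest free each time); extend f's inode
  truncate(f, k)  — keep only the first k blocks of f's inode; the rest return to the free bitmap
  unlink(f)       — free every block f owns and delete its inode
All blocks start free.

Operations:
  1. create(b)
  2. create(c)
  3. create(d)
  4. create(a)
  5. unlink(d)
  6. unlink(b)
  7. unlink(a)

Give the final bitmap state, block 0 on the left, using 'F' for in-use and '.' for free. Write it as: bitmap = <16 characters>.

bitmap = .F..............

  1. create(b)  ⇒  F...............  {b→[0]}
  2. create(c)  ⇒  FF..............  {b→[0]; c→[1]}
  3. create(d)  ⇒  FFF.............  {b→[0]; c→[1]; d→[2]}
  4. create(a)  ⇒  FFFF............  {a→[3]; b→[0]; c→[1]; d→[2]}
  5. unlink(d)  ⇒  FF.F............  {a→[3]; b→[0]; c→[1]}
  6. unlink(b)  ⇒  .F.F............  {a→[3]; c→[1]}
  7. unlink(a)  ⇒  .F..............  {c→[1]}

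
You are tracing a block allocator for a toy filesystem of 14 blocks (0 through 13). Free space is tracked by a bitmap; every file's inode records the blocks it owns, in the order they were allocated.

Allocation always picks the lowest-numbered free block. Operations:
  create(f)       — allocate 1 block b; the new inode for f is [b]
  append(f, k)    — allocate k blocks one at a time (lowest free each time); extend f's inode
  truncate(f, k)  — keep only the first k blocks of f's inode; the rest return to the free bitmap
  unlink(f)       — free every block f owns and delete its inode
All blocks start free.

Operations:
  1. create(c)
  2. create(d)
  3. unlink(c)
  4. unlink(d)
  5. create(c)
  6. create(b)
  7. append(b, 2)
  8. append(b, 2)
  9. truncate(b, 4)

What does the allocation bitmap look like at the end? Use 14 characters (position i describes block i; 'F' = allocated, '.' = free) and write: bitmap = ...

bitmap = FFFFF.........

after create(c) → c:[0]  free=[F.............]
after create(d) → c:[0], d:[1]  free=[FF............]
after unlink(c) → d:[1]  free=[.F............]
after unlink(d) →   free=[..............]
after create(c) → c:[0]  free=[F.............]
after create(b) → b:[1], c:[0]  free=[FF............]
after append(b, 2) → b:[1, 2, 3], c:[0]  free=[FFFF..........]
after append(b, 2) → b:[1, 2, 3, 4, 5], c:[0]  free=[FFFFFF........]
after truncate(b, 4) → b:[1, 2, 3, 4], c:[0]  free=[FFFFF.........]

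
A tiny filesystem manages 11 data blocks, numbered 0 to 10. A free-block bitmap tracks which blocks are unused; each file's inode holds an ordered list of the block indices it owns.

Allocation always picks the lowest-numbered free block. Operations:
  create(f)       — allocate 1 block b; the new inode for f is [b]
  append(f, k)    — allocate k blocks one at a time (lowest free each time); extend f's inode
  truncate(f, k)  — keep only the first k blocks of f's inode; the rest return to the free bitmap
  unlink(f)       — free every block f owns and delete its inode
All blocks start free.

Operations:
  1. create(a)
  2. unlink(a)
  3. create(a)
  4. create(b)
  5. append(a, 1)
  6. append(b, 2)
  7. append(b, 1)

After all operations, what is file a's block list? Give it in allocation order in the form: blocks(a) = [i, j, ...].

  1. create(a)  ⇒  F..........  {a→[0]}
  2. unlink(a)  ⇒  ...........  {}
  3. create(a)  ⇒  F..........  {a→[0]}
  4. create(b)  ⇒  FF.........  {a→[0]; b→[1]}
  5. append(a, 1)  ⇒  FFF........  {a→[0, 2]; b→[1]}
  6. append(b, 2)  ⇒  FFFFF......  {a→[0, 2]; b→[1, 3, 4]}
  7. append(b, 1)  ⇒  FFFFFF.....  {a→[0, 2]; b→[1, 3, 4, 5]}

blocks(a) = [0, 2]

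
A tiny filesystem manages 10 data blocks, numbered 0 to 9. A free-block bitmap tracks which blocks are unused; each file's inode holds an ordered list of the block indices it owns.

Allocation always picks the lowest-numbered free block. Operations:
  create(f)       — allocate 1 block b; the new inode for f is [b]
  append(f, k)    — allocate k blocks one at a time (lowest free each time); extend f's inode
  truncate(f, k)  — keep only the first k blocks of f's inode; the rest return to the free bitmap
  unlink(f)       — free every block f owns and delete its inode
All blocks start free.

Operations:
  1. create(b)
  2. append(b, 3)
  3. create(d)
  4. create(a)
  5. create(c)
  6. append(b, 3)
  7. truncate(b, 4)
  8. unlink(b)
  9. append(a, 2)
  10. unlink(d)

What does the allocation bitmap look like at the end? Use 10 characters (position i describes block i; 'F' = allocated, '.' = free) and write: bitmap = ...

bitmap = FF...FF...

  1. create(b)  ⇒  F.........  {b→[0]}
  2. append(b, 3)  ⇒  FFFF......  {b→[0, 1, 2, 3]}
  3. create(d)  ⇒  FFFFF.....  {b→[0, 1, 2, 3]; d→[4]}
  4. create(a)  ⇒  FFFFFF....  {a→[5]; b→[0, 1, 2, 3]; d→[4]}
  5. create(c)  ⇒  FFFFFFF...  {a→[5]; b→[0, 1, 2, 3]; c→[6]; d→[4]}
  6. append(b, 3)  ⇒  FFFFFFFFFF  {a→[5]; b→[0, 1, 2, 3, 7, 8, 9]; c→[6]; d→[4]}
  7. truncate(b, 4)  ⇒  FFFFFFF...  {a→[5]; b→[0, 1, 2, 3]; c→[6]; d→[4]}
  8. unlink(b)  ⇒  ....FFF...  {a→[5]; c→[6]; d→[4]}
  9. append(a, 2)  ⇒  FF..FFF...  {a→[5, 0, 1]; c→[6]; d→[4]}
  10. unlink(d)  ⇒  FF...FF...  {a→[5, 0, 1]; c→[6]}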